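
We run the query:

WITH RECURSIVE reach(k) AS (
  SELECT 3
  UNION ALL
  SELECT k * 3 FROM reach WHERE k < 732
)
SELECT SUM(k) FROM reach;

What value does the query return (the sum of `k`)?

3279

Base: k=3.
Iteration 1: 3 < 732 holds -> k = 3 * 3 = 9.
Iteration 2: 9 < 732 holds -> k = 9 * 3 = 27.
Iteration 3: 27 < 732 holds -> k = 27 * 3 = 81.
Iteration 4: 81 < 732 holds -> k = 81 * 3 = 243.
Iteration 5: 243 < 732 holds -> k = 243 * 3 = 729.
Iteration 6: 729 < 732 holds -> k = 729 * 3 = 2187.
Iteration 7: 2187 < 732 fails; recursion stops.
SUM(k) = 3 + 9 + 27 + 81 + 243 + 729 + 2187 = 3279.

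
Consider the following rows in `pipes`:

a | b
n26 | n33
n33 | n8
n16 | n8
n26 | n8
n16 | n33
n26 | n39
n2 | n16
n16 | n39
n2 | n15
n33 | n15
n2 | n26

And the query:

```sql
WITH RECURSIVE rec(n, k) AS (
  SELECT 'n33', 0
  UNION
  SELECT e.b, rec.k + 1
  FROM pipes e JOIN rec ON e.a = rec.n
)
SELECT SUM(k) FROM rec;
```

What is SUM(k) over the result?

Base: (n33, k=0).
Iteration 1: edges from {n33} -> (n15, k=1), (n8, k=1).
Iteration 2: no outgoing edges from {n15,n8}; recursion stops.
SUM(k) = 0 + 1 + 1 = 2.

2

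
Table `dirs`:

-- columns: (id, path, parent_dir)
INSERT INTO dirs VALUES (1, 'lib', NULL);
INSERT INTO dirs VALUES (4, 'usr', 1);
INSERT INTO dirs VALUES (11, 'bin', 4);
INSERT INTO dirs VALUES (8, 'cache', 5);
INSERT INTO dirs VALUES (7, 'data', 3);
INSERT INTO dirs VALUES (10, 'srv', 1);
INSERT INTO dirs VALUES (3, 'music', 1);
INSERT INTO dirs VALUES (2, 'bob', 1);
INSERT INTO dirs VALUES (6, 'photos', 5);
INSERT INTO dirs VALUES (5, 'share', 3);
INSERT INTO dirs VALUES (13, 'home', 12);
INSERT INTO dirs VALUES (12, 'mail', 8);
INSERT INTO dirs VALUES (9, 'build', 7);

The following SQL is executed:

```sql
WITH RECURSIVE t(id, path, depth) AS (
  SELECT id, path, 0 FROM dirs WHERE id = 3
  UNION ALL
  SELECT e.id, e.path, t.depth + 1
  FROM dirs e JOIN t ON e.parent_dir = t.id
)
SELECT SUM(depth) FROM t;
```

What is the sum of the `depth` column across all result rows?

Base: id=3 (music) at depth 0.
Iteration 1: rows with parent_dir in {3} -> share (id 5, depth 1), data (id 7, depth 1).
Iteration 2: rows with parent_dir in {5,7} -> photos (id 6, depth 2), cache (id 8, depth 2), build (id 9, depth 2).
Iteration 3: rows with parent_dir in {6,8,9} -> mail (id 12, depth 3).
Iteration 4: rows with parent_dir in {12} -> home (id 13, depth 4).
Iteration 5: no rows with parent_dir in {13}; recursion stops.
SUM(depth) = 0 + 1 + 1 + 2 + 2 + 2 + 3 + 4 = 15.

15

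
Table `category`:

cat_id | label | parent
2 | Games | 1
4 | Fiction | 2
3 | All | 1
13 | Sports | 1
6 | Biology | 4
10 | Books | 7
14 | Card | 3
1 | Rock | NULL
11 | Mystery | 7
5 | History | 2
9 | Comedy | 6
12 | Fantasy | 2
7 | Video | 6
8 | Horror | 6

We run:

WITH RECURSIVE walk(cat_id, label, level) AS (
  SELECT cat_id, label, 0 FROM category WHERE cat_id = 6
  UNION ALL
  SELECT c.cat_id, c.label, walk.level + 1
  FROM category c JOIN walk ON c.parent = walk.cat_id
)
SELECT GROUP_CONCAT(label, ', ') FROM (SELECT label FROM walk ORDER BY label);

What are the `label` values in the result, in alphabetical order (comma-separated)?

Base: cat_id=6 (Biology) at level 0.
Iteration 1: rows with parent in {6} -> Video (id 7, level 1), Horror (id 8, level 1), Comedy (id 9, level 1).
Iteration 2: rows with parent in {7,8,9} -> Books (id 10, level 2), Mystery (id 11, level 2).
Iteration 3: no rows with parent in {10,11}; recursion stops.

Biology, Books, Comedy, Horror, Mystery, Video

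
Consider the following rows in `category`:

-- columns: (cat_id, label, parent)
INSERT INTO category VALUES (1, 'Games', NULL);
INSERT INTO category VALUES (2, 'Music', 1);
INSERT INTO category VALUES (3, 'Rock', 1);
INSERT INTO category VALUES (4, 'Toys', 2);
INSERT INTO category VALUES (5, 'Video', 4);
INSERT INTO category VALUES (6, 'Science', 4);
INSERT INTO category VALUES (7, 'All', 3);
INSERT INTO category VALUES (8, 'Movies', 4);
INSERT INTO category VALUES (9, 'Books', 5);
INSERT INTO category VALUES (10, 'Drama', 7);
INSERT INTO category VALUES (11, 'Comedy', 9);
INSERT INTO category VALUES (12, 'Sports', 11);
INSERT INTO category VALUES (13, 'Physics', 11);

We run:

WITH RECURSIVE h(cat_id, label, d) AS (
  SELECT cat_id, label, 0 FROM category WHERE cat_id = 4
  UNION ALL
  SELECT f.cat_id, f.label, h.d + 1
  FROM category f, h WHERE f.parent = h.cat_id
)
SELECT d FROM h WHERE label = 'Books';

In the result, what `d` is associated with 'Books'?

Base: cat_id=4 (Toys) at d 0.
Iteration 1: rows with parent in {4} -> Video (id 5, d 1), Science (id 6, d 1), Movies (id 8, d 1).
Iteration 2: rows with parent in {5,6,8} -> Books (id 9, d 2).
Iteration 3: rows with parent in {9} -> Comedy (id 11, d 3).
Iteration 4: rows with parent in {11} -> Sports (id 12, d 4), Physics (id 13, d 4).
Iteration 5: no rows with parent in {12,13}; recursion stops.

2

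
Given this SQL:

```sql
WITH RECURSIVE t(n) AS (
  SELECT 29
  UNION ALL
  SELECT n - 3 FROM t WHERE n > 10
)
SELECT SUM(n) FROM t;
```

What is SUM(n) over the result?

Base: n=29.
Iteration 1: 29 > 10 holds -> n = 29 - 3 = 26.
Iteration 2: 26 > 10 holds -> n = 26 - 3 = 23.
Iteration 3: 23 > 10 holds -> n = 23 - 3 = 20.
Iteration 4: 20 > 10 holds -> n = 20 - 3 = 17.
Iteration 5: 17 > 10 holds -> n = 17 - 3 = 14.
Iteration 6: 14 > 10 holds -> n = 14 - 3 = 11.
Iteration 7: 11 > 10 holds -> n = 11 - 3 = 8.
Iteration 8: 8 > 10 fails; recursion stops.
SUM(n) = 29 + 26 + 23 + 20 + 17 + 14 + 11 + 8 = 148.

148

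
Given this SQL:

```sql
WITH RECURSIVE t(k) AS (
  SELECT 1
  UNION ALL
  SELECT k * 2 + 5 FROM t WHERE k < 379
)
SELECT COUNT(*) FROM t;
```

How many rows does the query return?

Base: k=1.
Iteration 1: 1 < 379 holds -> k = 1 * 2 + 5 = 7.
Iteration 2: 7 < 379 holds -> k = 7 * 2 + 5 = 19.
Iteration 3: 19 < 379 holds -> k = 19 * 2 + 5 = 43.
Iteration 4: 43 < 379 holds -> k = 43 * 2 + 5 = 91.
Iteration 5: 91 < 379 holds -> k = 91 * 2 + 5 = 187.
Iteration 6: 187 < 379 holds -> k = 187 * 2 + 5 = 379.
Iteration 7: 379 < 379 fails; recursion stops.
Total rows emitted: 7.

7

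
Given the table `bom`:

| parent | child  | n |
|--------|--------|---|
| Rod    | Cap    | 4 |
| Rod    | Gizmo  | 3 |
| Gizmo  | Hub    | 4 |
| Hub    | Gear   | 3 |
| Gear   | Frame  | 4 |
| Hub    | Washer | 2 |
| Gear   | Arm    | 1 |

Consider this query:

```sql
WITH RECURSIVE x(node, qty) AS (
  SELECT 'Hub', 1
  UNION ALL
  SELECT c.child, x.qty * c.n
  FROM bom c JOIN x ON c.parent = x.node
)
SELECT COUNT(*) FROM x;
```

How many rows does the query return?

Base: (Hub, qty=1).
Iteration 1: components of {Hub} -> Gear = 1*3 = 3, Washer = 1*2 = 2.
Iteration 2: components of {Gear,Washer} -> Arm = 3*1 = 3, Frame = 3*4 = 12.
Iteration 3: no further components; recursion stops.
Total rows emitted: 5.

5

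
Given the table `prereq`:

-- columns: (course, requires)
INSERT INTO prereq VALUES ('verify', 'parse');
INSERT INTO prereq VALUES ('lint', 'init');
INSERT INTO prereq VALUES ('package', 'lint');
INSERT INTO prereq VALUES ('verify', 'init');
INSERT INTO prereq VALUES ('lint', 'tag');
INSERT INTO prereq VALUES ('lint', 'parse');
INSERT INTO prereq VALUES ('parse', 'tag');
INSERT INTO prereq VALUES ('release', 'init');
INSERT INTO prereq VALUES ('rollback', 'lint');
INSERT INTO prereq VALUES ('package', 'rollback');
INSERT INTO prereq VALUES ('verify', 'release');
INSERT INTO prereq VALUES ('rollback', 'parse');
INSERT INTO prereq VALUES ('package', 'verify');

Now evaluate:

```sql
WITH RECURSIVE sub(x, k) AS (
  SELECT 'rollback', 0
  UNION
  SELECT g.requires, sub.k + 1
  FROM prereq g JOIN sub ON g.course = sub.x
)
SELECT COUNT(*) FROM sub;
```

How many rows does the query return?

Base: (rollback, k=0).
Iteration 1: edges from {rollback} -> (lint, k=1), (parse, k=1).
Iteration 2: edges from {lint,parse} -> (init, k=2), (parse, k=2), (tag, k=2). [UNION drops 1 duplicate row(s)]
Iteration 3: edges from {init,parse,tag} -> (tag, k=3).
Iteration 4: no outgoing edges from {tag}; recursion stops.
Total rows emitted: 7.

7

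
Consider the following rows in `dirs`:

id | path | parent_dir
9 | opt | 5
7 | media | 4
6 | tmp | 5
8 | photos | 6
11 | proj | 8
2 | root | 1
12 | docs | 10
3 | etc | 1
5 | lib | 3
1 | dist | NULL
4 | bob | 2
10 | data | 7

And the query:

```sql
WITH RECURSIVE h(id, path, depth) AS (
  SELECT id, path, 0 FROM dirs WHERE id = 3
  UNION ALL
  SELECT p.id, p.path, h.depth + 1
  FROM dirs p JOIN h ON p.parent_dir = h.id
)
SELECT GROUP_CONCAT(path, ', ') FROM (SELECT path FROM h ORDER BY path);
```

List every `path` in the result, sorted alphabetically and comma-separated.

etc, lib, opt, photos, proj, tmp

Base: id=3 (etc) at depth 0.
Iteration 1: rows with parent_dir in {3} -> lib (id 5, depth 1).
Iteration 2: rows with parent_dir in {5} -> tmp (id 6, depth 2), opt (id 9, depth 2).
Iteration 3: rows with parent_dir in {6,9} -> photos (id 8, depth 3).
Iteration 4: rows with parent_dir in {8} -> proj (id 11, depth 4).
Iteration 5: no rows with parent_dir in {11}; recursion stops.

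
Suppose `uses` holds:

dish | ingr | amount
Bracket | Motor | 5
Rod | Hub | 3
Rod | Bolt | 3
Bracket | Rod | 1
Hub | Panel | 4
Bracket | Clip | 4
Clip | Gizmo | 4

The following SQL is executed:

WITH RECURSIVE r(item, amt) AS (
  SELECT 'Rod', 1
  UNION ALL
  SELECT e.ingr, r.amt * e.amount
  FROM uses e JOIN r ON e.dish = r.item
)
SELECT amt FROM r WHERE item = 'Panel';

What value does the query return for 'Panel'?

12

Base: (Rod, amt=1).
Iteration 1: components of {Rod} -> Bolt = 1*3 = 3, Hub = 1*3 = 3.
Iteration 2: components of {Bolt,Hub} -> Panel = 3*4 = 12.
Iteration 3: no further components; recursion stops.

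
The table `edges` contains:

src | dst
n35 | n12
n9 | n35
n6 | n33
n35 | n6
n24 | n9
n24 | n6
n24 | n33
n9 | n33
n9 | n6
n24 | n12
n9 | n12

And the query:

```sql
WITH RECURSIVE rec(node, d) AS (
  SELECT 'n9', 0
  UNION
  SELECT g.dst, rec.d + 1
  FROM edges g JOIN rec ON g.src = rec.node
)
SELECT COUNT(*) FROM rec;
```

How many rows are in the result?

Base: (n9, d=0).
Iteration 1: edges from {n9} -> (n12, d=1), (n33, d=1), (n35, d=1), (n6, d=1).
Iteration 2: edges from {n12,n33,n35,n6} -> (n12, d=2), (n33, d=2), (n6, d=2).
Iteration 3: edges from {n12,n33,n6} -> (n33, d=3).
Iteration 4: no outgoing edges from {n33}; recursion stops.
Total rows emitted: 9.

9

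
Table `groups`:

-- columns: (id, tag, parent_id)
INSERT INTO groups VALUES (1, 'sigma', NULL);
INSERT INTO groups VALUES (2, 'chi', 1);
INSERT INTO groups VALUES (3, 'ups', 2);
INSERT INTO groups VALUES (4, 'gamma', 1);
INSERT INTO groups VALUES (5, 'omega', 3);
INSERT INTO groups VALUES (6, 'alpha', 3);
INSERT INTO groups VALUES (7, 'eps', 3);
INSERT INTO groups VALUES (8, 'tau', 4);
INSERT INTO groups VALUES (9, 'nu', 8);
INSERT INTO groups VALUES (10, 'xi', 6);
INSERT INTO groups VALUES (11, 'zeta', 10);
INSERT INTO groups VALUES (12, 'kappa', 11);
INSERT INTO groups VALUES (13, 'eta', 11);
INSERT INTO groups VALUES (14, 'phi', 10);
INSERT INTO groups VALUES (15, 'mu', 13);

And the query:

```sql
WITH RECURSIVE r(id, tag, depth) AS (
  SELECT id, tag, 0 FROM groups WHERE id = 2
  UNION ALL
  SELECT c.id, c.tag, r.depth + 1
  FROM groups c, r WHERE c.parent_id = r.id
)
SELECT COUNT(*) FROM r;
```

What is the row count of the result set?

11

Base: id=2 (chi) at depth 0.
Iteration 1: rows with parent_id in {2} -> ups (id 3, depth 1).
Iteration 2: rows with parent_id in {3} -> omega (id 5, depth 2), alpha (id 6, depth 2), eps (id 7, depth 2).
Iteration 3: rows with parent_id in {5,6,7} -> xi (id 10, depth 3).
Iteration 4: rows with parent_id in {10} -> zeta (id 11, depth 4), phi (id 14, depth 4).
Iteration 5: rows with parent_id in {11,14} -> kappa (id 12, depth 5), eta (id 13, depth 5).
Iteration 6: rows with parent_id in {12,13} -> mu (id 15, depth 6).
Iteration 7: no rows with parent_id in {15}; recursion stops.
Total rows emitted: 11.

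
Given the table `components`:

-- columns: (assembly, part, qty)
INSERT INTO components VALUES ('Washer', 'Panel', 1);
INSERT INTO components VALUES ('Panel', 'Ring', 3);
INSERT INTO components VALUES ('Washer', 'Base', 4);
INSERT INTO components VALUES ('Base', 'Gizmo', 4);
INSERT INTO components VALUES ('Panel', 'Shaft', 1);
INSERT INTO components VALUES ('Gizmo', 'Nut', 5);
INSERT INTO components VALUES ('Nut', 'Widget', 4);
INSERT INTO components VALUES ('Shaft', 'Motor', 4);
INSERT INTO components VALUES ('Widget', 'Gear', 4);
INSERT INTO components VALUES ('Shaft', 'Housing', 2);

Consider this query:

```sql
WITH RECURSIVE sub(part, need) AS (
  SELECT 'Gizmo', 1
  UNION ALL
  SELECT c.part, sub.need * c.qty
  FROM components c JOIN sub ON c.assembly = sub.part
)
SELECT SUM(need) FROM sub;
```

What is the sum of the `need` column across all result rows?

Base: (Gizmo, need=1).
Iteration 1: components of {Gizmo} -> Nut = 1*5 = 5.
Iteration 2: components of {Nut} -> Widget = 5*4 = 20.
Iteration 3: components of {Widget} -> Gear = 20*4 = 80.
Iteration 4: no further components; recursion stops.
SUM(need) = 1 + 5 + 20 + 80 = 106.

106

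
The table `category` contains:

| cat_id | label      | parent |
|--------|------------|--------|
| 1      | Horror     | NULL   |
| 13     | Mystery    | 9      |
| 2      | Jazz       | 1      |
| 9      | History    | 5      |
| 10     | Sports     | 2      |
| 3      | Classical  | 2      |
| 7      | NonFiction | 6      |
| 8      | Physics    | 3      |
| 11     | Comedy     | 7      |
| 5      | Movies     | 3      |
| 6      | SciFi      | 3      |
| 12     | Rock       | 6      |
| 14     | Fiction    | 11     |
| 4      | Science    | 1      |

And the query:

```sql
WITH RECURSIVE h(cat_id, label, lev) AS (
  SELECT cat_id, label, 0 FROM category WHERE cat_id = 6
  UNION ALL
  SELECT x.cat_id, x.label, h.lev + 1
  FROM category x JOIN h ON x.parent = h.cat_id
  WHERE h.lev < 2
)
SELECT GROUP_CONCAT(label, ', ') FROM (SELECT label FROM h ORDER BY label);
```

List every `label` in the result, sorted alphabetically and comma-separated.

Base: cat_id=6 (SciFi) at lev 0.
Iteration 1: rows with parent in {6} -> NonFiction (id 7, lev 1), Rock (id 12, lev 1).
Iteration 2: rows with parent in {7,12} -> Comedy (id 11, lev 2).
Iteration 3: lev < 2 fails for all current rows; recursion stops.

Comedy, NonFiction, Rock, SciFi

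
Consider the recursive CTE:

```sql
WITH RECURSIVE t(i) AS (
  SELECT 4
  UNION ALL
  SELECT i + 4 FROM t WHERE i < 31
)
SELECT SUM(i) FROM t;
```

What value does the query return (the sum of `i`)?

Base: i=4.
Iteration 1: 4 < 31 holds -> i = 4 + 4 = 8.
Iteration 2: 8 < 31 holds -> i = 8 + 4 = 12.
Iteration 3: 12 < 31 holds -> i = 12 + 4 = 16.
Iteration 4: 16 < 31 holds -> i = 16 + 4 = 20.
Iteration 5: 20 < 31 holds -> i = 20 + 4 = 24.
Iteration 6: 24 < 31 holds -> i = 24 + 4 = 28.
Iteration 7: 28 < 31 holds -> i = 28 + 4 = 32.
Iteration 8: 32 < 31 fails; recursion stops.
SUM(i) = 4 + 8 + 12 + 16 + 20 + 24 + 28 + 32 = 144.

144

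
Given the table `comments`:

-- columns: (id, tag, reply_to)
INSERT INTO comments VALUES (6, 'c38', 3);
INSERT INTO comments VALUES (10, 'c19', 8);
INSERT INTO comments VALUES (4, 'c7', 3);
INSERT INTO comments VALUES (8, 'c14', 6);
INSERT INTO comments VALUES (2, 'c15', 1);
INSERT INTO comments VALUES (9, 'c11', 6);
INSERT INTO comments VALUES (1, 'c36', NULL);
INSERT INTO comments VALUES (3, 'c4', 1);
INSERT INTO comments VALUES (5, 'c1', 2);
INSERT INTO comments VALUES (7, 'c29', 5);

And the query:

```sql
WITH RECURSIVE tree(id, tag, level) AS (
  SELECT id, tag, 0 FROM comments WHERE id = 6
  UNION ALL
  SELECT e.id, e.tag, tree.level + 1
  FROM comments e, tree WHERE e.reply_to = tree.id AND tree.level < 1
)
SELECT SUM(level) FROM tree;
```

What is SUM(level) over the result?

Base: id=6 (c38) at level 0.
Iteration 1: rows with reply_to in {6} -> c14 (id 8, level 1), c11 (id 9, level 1).
Iteration 2: level < 1 fails for all current rows; recursion stops.
SUM(level) = 0 + 1 + 1 = 2.

2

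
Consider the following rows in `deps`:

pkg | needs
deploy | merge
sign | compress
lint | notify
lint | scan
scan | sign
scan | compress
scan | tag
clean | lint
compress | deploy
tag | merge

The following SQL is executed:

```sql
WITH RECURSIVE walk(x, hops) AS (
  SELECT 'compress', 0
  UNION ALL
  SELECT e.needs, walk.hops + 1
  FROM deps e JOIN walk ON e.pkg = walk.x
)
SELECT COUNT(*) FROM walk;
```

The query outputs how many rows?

Base: (compress, hops=0).
Iteration 1: edges from {compress} -> (deploy, hops=1).
Iteration 2: edges from {deploy} -> (merge, hops=2).
Iteration 3: no outgoing edges from {merge}; recursion stops.
Total rows emitted: 3.

3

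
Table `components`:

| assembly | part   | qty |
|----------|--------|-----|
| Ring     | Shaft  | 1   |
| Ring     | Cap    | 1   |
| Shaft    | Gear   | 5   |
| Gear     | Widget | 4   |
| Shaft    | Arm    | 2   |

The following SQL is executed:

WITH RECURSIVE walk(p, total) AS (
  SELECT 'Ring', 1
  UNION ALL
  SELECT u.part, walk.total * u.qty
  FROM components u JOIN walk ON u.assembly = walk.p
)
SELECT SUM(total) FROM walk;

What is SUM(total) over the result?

Base: (Ring, total=1).
Iteration 1: components of {Ring} -> Cap = 1*1 = 1, Shaft = 1*1 = 1.
Iteration 2: components of {Cap,Shaft} -> Arm = 1*2 = 2, Gear = 1*5 = 5.
Iteration 3: components of {Arm,Gear} -> Widget = 5*4 = 20.
Iteration 4: no further components; recursion stops.
SUM(total) = 1 + 1 + 1 + 5 + 2 + 20 = 30.

30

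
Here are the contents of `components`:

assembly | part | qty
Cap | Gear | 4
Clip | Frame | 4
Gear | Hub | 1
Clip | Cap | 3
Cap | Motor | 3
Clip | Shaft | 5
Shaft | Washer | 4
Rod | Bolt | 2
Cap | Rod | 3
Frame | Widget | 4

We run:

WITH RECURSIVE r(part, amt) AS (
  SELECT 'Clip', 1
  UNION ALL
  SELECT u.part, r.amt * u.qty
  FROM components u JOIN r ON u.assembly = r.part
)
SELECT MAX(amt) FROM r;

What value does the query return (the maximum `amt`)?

Base: (Clip, amt=1).
Iteration 1: components of {Clip} -> Cap = 1*3 = 3, Frame = 1*4 = 4, Shaft = 1*5 = 5.
Iteration 2: components of {Cap,Frame,Shaft} -> Gear = 3*4 = 12, Motor = 3*3 = 9, Rod = 3*3 = 9, Washer = 5*4 = 20, Widget = 4*4 = 16.
Iteration 3: components of {Gear,Motor,Rod,Washer,Widget} -> Bolt = 9*2 = 18, Hub = 12*1 = 12.
Iteration 4: no further components; recursion stops.
amt values: 1, 5, 3, 4, 20, 9, 9, 12, 16, 18, 12; the maximum is 20.

20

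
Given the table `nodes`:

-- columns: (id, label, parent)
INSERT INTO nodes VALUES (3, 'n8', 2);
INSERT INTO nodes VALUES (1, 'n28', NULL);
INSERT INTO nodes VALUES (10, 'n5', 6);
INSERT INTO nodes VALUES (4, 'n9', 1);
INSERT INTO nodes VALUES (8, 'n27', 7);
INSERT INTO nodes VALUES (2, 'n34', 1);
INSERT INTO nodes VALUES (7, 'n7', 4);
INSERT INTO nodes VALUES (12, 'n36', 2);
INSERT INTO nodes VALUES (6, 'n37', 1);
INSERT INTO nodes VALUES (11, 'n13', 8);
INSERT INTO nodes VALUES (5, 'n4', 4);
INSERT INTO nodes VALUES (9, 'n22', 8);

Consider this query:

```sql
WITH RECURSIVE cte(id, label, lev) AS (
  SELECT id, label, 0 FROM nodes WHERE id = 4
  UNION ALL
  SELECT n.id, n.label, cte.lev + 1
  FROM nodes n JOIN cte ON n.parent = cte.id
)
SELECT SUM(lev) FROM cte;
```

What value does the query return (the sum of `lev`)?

Base: id=4 (n9) at lev 0.
Iteration 1: rows with parent in {4} -> n4 (id 5, lev 1), n7 (id 7, lev 1).
Iteration 2: rows with parent in {5,7} -> n27 (id 8, lev 2).
Iteration 3: rows with parent in {8} -> n22 (id 9, lev 3), n13 (id 11, lev 3).
Iteration 4: no rows with parent in {9,11}; recursion stops.
SUM(lev) = 0 + 1 + 1 + 2 + 3 + 3 = 10.

10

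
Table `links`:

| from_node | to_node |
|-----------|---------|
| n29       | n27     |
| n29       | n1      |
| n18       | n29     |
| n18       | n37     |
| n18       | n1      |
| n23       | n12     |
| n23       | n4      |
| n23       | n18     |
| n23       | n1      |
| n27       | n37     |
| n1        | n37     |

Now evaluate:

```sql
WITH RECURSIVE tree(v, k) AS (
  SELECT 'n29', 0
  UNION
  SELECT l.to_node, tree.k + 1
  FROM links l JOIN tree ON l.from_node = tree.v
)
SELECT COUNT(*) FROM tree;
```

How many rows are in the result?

4

Base: (n29, k=0).
Iteration 1: edges from {n29} -> (n1, k=1), (n27, k=1).
Iteration 2: edges from {n1,n27} -> (n37, k=2). [UNION drops 1 duplicate row(s)]
Iteration 3: no outgoing edges from {n37}; recursion stops.
Total rows emitted: 4.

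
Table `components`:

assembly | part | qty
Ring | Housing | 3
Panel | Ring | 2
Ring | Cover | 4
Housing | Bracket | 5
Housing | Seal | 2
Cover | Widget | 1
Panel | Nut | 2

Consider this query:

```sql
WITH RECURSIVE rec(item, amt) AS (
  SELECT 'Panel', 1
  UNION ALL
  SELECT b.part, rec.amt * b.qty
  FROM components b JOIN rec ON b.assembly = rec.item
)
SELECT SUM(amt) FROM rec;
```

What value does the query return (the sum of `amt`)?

Base: (Panel, amt=1).
Iteration 1: components of {Panel} -> Nut = 1*2 = 2, Ring = 1*2 = 2.
Iteration 2: components of {Nut,Ring} -> Cover = 2*4 = 8, Housing = 2*3 = 6.
Iteration 3: components of {Cover,Housing} -> Bracket = 6*5 = 30, Seal = 6*2 = 12, Widget = 8*1 = 8.
Iteration 4: no further components; recursion stops.
SUM(amt) = 1 + 2 + 2 + 6 + 8 + 12 + 30 + 8 = 69.

69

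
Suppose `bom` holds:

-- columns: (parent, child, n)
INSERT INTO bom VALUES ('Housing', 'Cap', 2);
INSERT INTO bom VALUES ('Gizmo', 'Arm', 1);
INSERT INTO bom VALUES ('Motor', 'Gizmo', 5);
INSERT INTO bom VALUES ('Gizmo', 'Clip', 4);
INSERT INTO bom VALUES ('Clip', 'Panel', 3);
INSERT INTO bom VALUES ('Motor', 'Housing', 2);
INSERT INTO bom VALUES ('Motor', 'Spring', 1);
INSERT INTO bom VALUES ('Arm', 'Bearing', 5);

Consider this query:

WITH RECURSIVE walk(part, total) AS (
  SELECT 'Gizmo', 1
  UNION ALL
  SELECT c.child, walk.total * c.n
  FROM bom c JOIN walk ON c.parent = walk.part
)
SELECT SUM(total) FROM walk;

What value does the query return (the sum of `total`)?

Base: (Gizmo, total=1).
Iteration 1: components of {Gizmo} -> Arm = 1*1 = 1, Clip = 1*4 = 4.
Iteration 2: components of {Arm,Clip} -> Bearing = 1*5 = 5, Panel = 4*3 = 12.
Iteration 3: no further components; recursion stops.
SUM(total) = 1 + 4 + 1 + 12 + 5 = 23.

23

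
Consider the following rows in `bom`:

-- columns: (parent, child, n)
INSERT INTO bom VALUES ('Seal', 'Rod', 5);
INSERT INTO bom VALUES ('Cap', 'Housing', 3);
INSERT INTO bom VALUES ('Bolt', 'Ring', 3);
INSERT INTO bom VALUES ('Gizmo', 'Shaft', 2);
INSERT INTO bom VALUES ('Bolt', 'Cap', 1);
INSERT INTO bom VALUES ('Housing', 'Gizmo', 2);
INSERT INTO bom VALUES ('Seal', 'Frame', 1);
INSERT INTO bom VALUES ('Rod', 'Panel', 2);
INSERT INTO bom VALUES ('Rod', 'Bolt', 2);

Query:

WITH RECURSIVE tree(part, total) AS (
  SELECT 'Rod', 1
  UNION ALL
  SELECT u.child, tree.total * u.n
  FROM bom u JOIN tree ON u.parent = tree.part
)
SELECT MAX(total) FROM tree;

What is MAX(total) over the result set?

24

Base: (Rod, total=1).
Iteration 1: components of {Rod} -> Bolt = 1*2 = 2, Panel = 1*2 = 2.
Iteration 2: components of {Bolt,Panel} -> Cap = 2*1 = 2, Ring = 2*3 = 6.
Iteration 3: components of {Cap,Ring} -> Housing = 2*3 = 6.
Iteration 4: components of {Housing} -> Gizmo = 6*2 = 12.
Iteration 5: components of {Gizmo} -> Shaft = 12*2 = 24.
Iteration 6: no further components; recursion stops.
total values: 1, 2, 2, 2, 6, 6, 12, 24; the maximum is 24.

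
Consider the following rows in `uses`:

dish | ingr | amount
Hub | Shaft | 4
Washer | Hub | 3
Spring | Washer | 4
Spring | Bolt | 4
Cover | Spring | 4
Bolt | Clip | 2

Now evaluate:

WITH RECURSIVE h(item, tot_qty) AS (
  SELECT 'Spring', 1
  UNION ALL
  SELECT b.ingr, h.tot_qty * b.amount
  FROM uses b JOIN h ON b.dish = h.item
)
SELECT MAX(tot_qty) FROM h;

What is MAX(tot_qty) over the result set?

Base: (Spring, tot_qty=1).
Iteration 1: components of {Spring} -> Bolt = 1*4 = 4, Washer = 1*4 = 4.
Iteration 2: components of {Bolt,Washer} -> Clip = 4*2 = 8, Hub = 4*3 = 12.
Iteration 3: components of {Clip,Hub} -> Shaft = 12*4 = 48.
Iteration 4: no further components; recursion stops.
tot_qty values: 1, 4, 4, 12, 8, 48; the maximum is 48.

48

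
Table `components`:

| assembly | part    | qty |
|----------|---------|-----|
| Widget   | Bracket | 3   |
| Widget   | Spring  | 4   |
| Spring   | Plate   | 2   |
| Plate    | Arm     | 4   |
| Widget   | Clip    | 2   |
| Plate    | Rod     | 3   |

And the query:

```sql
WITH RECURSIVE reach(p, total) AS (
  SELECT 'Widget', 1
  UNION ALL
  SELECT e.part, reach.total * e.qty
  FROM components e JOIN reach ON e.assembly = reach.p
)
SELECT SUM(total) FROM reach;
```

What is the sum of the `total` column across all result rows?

74

Base: (Widget, total=1).
Iteration 1: components of {Widget} -> Bracket = 1*3 = 3, Clip = 1*2 = 2, Spring = 1*4 = 4.
Iteration 2: components of {Bracket,Clip,Spring} -> Plate = 4*2 = 8.
Iteration 3: components of {Plate} -> Arm = 8*4 = 32, Rod = 8*3 = 24.
Iteration 4: no further components; recursion stops.
SUM(total) = 1 + 3 + 4 + 2 + 8 + 32 + 24 = 74.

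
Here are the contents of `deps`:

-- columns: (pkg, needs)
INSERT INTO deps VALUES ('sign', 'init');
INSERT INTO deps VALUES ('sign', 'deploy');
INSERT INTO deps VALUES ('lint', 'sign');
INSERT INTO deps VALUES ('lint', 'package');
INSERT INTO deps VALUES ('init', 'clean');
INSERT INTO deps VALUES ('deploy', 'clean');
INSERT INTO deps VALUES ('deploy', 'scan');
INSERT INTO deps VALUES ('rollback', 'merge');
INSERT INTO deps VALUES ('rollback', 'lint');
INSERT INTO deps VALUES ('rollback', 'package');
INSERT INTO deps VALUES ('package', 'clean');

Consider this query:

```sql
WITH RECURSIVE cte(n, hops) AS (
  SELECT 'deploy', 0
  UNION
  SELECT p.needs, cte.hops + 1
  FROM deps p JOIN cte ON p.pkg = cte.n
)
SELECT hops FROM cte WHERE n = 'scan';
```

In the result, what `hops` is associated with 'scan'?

Base: (deploy, hops=0).
Iteration 1: edges from {deploy} -> (clean, hops=1), (scan, hops=1).
Iteration 2: no outgoing edges from {clean,scan}; recursion stops.

1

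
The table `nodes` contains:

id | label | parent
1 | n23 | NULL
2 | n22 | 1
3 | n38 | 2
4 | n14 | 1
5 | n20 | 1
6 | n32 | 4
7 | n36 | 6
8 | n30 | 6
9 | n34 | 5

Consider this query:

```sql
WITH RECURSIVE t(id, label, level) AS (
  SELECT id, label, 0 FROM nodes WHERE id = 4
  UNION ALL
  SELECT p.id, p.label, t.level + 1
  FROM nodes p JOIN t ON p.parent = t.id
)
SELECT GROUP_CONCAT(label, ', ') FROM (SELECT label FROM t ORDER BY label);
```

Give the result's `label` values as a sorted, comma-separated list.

Base: id=4 (n14) at level 0.
Iteration 1: rows with parent in {4} -> n32 (id 6, level 1).
Iteration 2: rows with parent in {6} -> n36 (id 7, level 2), n30 (id 8, level 2).
Iteration 3: no rows with parent in {7,8}; recursion stops.

n14, n30, n32, n36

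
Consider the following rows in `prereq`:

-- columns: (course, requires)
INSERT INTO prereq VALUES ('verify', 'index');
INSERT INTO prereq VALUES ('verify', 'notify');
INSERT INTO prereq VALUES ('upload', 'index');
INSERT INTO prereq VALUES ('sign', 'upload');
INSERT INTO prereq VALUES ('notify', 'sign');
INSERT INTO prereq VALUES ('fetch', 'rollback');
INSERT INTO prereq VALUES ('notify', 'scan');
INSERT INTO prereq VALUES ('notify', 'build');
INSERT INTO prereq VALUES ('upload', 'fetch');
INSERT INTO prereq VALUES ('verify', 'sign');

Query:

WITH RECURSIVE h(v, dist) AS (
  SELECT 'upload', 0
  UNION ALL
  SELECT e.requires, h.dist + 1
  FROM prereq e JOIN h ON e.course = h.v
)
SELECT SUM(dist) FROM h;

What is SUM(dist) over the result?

Base: (upload, dist=0).
Iteration 1: edges from {upload} -> (fetch, dist=1), (index, dist=1).
Iteration 2: edges from {fetch,index} -> (rollback, dist=2).
Iteration 3: no outgoing edges from {rollback}; recursion stops.
SUM(dist) = 0 + 1 + 1 + 2 = 4.

4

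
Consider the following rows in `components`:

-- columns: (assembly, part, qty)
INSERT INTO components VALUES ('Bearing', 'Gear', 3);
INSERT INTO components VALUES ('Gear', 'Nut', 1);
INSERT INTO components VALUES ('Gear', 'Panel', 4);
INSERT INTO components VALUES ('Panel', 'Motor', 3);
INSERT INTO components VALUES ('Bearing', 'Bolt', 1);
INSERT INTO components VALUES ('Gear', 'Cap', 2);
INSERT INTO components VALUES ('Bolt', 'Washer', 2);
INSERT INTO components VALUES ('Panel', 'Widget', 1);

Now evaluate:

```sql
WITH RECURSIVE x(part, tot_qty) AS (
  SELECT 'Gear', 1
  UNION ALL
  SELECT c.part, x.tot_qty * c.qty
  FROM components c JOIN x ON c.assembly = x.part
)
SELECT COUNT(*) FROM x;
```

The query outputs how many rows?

6

Base: (Gear, tot_qty=1).
Iteration 1: components of {Gear} -> Cap = 1*2 = 2, Nut = 1*1 = 1, Panel = 1*4 = 4.
Iteration 2: components of {Cap,Nut,Panel} -> Motor = 4*3 = 12, Widget = 4*1 = 4.
Iteration 3: no further components; recursion stops.
Total rows emitted: 6.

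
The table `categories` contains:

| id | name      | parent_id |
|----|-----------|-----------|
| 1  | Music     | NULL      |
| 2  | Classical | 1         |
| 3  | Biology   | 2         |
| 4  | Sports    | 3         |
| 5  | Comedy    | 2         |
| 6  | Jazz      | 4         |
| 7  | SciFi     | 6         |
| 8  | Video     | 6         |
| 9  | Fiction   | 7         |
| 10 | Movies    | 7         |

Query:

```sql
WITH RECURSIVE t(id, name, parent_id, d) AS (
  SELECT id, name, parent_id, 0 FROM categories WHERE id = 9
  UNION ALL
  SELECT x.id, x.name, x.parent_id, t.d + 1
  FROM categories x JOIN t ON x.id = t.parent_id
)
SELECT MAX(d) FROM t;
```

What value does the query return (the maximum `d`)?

Base: id=9 (Fiction), parent_id=7, d 0.
Iteration 1: join on id=7 -> SciFi (id 7, parent_id=6, d 1).
Iteration 2: join on id=6 -> Jazz (id 6, parent_id=4, d 2).
Iteration 3: join on id=4 -> Sports (id 4, parent_id=3, d 3).
Iteration 4: join on id=3 -> Biology (id 3, parent_id=2, d 4).
Iteration 5: join on id=2 -> Classical (id 2, parent_id=1, d 5).
Iteration 6: join on id=1 -> Music (id 1, parent_id=NULL, d 6).
Iteration 7: parent_id is NULL; no match; recursion stops.
d values: 0, 1, 2, 3, 4, 5, 6; the maximum is 6.

6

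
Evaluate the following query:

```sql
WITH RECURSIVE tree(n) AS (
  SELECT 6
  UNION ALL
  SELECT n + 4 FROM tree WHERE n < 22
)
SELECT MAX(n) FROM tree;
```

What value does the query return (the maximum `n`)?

Base: n=6.
Iteration 1: 6 < 22 holds -> n = 6 + 4 = 10.
Iteration 2: 10 < 22 holds -> n = 10 + 4 = 14.
Iteration 3: 14 < 22 holds -> n = 14 + 4 = 18.
Iteration 4: 18 < 22 holds -> n = 18 + 4 = 22.
Iteration 5: 22 < 22 fails; recursion stops.
n values: 6, 10, 14, 18, 22; the maximum is 22.

22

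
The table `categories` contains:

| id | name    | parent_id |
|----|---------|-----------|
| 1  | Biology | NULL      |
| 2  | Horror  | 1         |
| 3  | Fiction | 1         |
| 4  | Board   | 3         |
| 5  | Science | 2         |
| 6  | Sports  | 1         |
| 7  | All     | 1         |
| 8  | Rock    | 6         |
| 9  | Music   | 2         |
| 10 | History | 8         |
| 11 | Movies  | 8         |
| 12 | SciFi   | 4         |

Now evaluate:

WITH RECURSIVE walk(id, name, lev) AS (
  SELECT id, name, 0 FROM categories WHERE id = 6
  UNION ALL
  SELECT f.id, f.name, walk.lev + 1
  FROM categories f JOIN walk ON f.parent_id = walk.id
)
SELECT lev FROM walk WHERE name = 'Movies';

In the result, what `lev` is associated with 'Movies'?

2

Base: id=6 (Sports) at lev 0.
Iteration 1: rows with parent_id in {6} -> Rock (id 8, lev 1).
Iteration 2: rows with parent_id in {8} -> History (id 10, lev 2), Movies (id 11, lev 2).
Iteration 3: no rows with parent_id in {10,11}; recursion stops.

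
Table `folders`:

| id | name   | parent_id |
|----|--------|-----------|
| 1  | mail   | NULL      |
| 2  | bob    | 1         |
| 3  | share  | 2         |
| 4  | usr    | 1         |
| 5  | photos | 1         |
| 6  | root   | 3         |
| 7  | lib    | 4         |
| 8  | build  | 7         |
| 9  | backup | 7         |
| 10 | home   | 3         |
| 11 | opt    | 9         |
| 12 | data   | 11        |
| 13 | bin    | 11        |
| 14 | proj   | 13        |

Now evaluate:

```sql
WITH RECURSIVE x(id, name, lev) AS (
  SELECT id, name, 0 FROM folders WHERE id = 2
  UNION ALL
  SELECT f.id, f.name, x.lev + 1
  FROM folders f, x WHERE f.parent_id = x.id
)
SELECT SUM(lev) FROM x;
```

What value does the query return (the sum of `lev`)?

5

Base: id=2 (bob) at lev 0.
Iteration 1: rows with parent_id in {2} -> share (id 3, lev 1).
Iteration 2: rows with parent_id in {3} -> root (id 6, lev 2), home (id 10, lev 2).
Iteration 3: no rows with parent_id in {6,10}; recursion stops.
SUM(lev) = 0 + 1 + 2 + 2 = 5.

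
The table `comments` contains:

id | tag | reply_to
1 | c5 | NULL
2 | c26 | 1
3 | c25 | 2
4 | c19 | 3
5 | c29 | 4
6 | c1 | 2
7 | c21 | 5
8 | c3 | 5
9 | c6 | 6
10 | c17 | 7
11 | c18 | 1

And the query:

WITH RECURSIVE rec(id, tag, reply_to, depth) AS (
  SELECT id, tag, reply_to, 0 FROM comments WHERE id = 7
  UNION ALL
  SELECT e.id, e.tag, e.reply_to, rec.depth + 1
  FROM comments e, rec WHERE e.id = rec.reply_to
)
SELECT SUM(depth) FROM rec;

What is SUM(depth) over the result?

15

Base: id=7 (c21), reply_to=5, depth 0.
Iteration 1: join on id=5 -> c29 (id 5, reply_to=4, depth 1).
Iteration 2: join on id=4 -> c19 (id 4, reply_to=3, depth 2).
Iteration 3: join on id=3 -> c25 (id 3, reply_to=2, depth 3).
Iteration 4: join on id=2 -> c26 (id 2, reply_to=1, depth 4).
Iteration 5: join on id=1 -> c5 (id 1, reply_to=NULL, depth 5).
Iteration 6: reply_to is NULL; no match; recursion stops.
SUM(depth) = 0 + 1 + 2 + 3 + 4 + 5 = 15.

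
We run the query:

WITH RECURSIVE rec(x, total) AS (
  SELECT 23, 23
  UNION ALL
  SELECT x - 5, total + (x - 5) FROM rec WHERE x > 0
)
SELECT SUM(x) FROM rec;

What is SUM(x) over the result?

63

Base: x=23, total=23.
Iteration 1: 23 > 0 holds -> x = 23 - 5 = 18, total = 23 + 18 = 41.
Iteration 2: 18 > 0 holds -> x = 18 - 5 = 13, total = 41 + 13 = 54.
Iteration 3: 13 > 0 holds -> x = 13 - 5 = 8, total = 54 + 8 = 62.
Iteration 4: 8 > 0 holds -> x = 8 - 5 = 3, total = 62 + 3 = 65.
Iteration 5: 3 > 0 holds -> x = 3 - 5 = -2, total = 65 + -2 = 63.
Iteration 6: -2 > 0 fails; recursion stops.
SUM(x) = 23 + 18 + 13 + 8 + 3 + -2 = 63.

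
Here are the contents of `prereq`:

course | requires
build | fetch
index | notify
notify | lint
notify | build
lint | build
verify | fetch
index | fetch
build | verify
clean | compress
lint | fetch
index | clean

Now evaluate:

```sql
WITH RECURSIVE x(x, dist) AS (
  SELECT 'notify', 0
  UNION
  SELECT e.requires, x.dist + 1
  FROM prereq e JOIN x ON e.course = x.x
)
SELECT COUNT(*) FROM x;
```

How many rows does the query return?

Base: (notify, dist=0).
Iteration 1: edges from {notify} -> (build, dist=1), (lint, dist=1).
Iteration 2: edges from {build,lint} -> (build, dist=2), (fetch, dist=2), (verify, dist=2). [UNION drops 1 duplicate row(s)]
Iteration 3: edges from {build,fetch,verify} -> (fetch, dist=3), (verify, dist=3). [UNION drops 1 duplicate row(s)]
Iteration 4: edges from {fetch,verify} -> (fetch, dist=4).
Iteration 5: no outgoing edges from {fetch}; recursion stops.
Total rows emitted: 9.

9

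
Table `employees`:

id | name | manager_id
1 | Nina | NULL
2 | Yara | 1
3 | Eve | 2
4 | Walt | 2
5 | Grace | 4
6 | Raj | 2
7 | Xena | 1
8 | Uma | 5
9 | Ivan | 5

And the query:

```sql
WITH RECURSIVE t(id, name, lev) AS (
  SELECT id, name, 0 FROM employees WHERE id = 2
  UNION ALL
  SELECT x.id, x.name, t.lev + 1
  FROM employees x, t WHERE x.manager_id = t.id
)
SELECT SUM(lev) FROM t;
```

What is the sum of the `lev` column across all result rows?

Base: id=2 (Yara) at lev 0.
Iteration 1: rows with manager_id in {2} -> Eve (id 3, lev 1), Walt (id 4, lev 1), Raj (id 6, lev 1).
Iteration 2: rows with manager_id in {3,4,6} -> Grace (id 5, lev 2).
Iteration 3: rows with manager_id in {5} -> Uma (id 8, lev 3), Ivan (id 9, lev 3).
Iteration 4: no rows with manager_id in {8,9}; recursion stops.
SUM(lev) = 0 + 1 + 1 + 1 + 2 + 3 + 3 = 11.

11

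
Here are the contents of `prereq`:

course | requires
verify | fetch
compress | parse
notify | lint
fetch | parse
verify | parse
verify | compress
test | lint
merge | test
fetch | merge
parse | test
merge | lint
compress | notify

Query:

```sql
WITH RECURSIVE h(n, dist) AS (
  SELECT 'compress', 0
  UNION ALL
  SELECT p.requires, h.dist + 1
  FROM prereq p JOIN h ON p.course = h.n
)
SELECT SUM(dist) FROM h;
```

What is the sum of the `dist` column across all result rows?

Base: (compress, dist=0).
Iteration 1: edges from {compress} -> (notify, dist=1), (parse, dist=1).
Iteration 2: edges from {notify,parse} -> (lint, dist=2), (test, dist=2).
Iteration 3: edges from {lint,test} -> (lint, dist=3).
Iteration 4: no outgoing edges from {lint}; recursion stops.
SUM(dist) = 0 + 1 + 1 + 2 + 2 + 3 = 9.

9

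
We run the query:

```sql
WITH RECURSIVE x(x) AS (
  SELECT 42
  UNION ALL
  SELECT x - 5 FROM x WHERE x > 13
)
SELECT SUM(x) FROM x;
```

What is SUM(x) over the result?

Base: x=42.
Iteration 1: 42 > 13 holds -> x = 42 - 5 = 37.
Iteration 2: 37 > 13 holds -> x = 37 - 5 = 32.
Iteration 3: 32 > 13 holds -> x = 32 - 5 = 27.
Iteration 4: 27 > 13 holds -> x = 27 - 5 = 22.
Iteration 5: 22 > 13 holds -> x = 22 - 5 = 17.
Iteration 6: 17 > 13 holds -> x = 17 - 5 = 12.
Iteration 7: 12 > 13 fails; recursion stops.
SUM(x) = 42 + 37 + 32 + 27 + 22 + 17 + 12 = 189.

189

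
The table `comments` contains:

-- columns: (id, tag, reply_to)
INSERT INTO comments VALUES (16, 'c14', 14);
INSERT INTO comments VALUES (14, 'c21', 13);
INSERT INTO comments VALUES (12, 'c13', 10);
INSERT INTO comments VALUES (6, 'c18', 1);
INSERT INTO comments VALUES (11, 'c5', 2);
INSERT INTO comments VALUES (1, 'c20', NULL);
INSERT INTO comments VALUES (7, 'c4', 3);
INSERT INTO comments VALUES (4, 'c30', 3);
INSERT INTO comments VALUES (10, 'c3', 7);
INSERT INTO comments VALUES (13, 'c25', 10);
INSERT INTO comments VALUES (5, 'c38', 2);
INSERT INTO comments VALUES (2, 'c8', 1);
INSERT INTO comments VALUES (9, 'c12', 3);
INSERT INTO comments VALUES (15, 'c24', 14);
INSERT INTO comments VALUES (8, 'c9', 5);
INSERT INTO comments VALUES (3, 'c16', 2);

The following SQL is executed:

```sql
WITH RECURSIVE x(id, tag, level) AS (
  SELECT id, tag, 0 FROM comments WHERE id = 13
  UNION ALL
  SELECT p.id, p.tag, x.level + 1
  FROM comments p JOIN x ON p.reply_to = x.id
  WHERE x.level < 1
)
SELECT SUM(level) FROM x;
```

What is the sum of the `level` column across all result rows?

1

Base: id=13 (c25) at level 0.
Iteration 1: rows with reply_to in {13} -> c21 (id 14, level 1).
Iteration 2: level < 1 fails for all current rows; recursion stops.
SUM(level) = 0 + 1 = 1.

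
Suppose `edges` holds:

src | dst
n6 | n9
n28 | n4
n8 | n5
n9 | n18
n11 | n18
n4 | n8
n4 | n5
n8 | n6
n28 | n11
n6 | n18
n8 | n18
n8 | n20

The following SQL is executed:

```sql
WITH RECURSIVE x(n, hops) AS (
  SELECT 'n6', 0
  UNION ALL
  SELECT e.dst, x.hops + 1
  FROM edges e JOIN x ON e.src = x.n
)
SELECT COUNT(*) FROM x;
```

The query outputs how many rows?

Base: (n6, hops=0).
Iteration 1: edges from {n6} -> (n18, hops=1), (n9, hops=1).
Iteration 2: edges from {n18,n9} -> (n18, hops=2).
Iteration 3: no outgoing edges from {n18}; recursion stops.
Total rows emitted: 4.

4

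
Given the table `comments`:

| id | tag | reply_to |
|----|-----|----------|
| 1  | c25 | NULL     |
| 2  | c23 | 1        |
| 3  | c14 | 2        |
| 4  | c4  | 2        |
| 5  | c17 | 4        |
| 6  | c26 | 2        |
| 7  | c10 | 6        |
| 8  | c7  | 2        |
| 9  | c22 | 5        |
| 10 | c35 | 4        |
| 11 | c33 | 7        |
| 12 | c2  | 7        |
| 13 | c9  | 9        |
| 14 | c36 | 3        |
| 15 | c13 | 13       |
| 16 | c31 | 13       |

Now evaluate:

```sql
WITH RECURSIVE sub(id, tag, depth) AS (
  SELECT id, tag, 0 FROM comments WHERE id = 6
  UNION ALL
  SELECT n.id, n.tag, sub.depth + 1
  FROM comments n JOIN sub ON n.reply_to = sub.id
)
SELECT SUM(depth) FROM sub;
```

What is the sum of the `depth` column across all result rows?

Base: id=6 (c26) at depth 0.
Iteration 1: rows with reply_to in {6} -> c10 (id 7, depth 1).
Iteration 2: rows with reply_to in {7} -> c33 (id 11, depth 2), c2 (id 12, depth 2).
Iteration 3: no rows with reply_to in {11,12}; recursion stops.
SUM(depth) = 0 + 1 + 2 + 2 = 5.

5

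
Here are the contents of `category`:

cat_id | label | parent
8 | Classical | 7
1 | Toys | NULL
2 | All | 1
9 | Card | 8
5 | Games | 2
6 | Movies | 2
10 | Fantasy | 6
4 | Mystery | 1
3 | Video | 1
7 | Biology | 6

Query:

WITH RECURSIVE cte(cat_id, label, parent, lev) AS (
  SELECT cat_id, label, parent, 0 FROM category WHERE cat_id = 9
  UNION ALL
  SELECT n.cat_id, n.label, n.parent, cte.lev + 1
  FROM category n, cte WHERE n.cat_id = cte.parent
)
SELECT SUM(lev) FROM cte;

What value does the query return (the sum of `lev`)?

Base: cat_id=9 (Card), parent=8, lev 0.
Iteration 1: join on cat_id=8 -> Classical (id 8, parent=7, lev 1).
Iteration 2: join on cat_id=7 -> Biology (id 7, parent=6, lev 2).
Iteration 3: join on cat_id=6 -> Movies (id 6, parent=2, lev 3).
Iteration 4: join on cat_id=2 -> All (id 2, parent=1, lev 4).
Iteration 5: join on cat_id=1 -> Toys (id 1, parent=NULL, lev 5).
Iteration 6: parent is NULL; no match; recursion stops.
SUM(lev) = 0 + 1 + 2 + 3 + 4 + 5 = 15.

15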